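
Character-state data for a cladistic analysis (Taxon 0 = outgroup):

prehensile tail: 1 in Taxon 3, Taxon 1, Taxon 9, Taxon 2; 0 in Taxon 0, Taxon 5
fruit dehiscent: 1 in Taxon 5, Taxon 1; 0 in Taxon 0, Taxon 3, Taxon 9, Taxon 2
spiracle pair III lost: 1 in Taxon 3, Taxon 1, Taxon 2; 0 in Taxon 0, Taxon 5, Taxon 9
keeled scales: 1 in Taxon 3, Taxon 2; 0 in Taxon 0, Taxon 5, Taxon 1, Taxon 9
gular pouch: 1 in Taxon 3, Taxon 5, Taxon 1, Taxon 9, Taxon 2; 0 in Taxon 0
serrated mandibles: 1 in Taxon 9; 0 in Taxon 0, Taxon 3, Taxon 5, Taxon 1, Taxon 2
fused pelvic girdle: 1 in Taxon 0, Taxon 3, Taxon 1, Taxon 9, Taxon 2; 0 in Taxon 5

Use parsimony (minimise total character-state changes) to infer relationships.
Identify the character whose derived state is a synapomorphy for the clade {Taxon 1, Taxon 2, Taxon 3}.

spiracle pair III lost

Character polarity is set by the outgroup: the derived state is whichever differs from the outgroup's state, so for fused pelvic girdle the derived state is '0', and for the remaining characters it is '1'.
prehensile tail: derived state '1' in Taxon 1, Taxon 2, Taxon 3, and Taxon 9 only — synapomorphy for {Taxon 1, Taxon 2, Taxon 3, Taxon 9}.
fruit dehiscent groups Taxon 1 and Taxon 5, which is incompatible with the clades supported by the remaining characters; treating it as convergent (homoplasy) costs fewer steps than any alternative tree.
Only Taxon 1, Taxon 2, and Taxon 3 show the derived state '1' for spiracle pair III lost, supporting them as a clade.
keeled scales (derived state '1') is shared by Taxon 2 and Taxon 3 — a synapomorphy uniting that clade.
gular pouch (derived state '1') is shared by all ingroup taxa — unites the whole ingroup.
serrated mandibles: derived state '1' in Taxon 9 only — an autapomorphy, so it tells us nothing about relationships among taxa.
fused pelvic girdle (derived state '0') is unique to Taxon 5 (autapomorphy; uninformative for grouping).
Most parsimonious ingroup topology: ((((Taxon 3,Taxon 2),Taxon 1),Taxon 9),Taxon 5).
The clade {Taxon 1, Taxon 2, Taxon 3} is supported by spiracle pair III lost: its derived state '1' occurs in exactly those taxa and in no other taxon (including the outgroup).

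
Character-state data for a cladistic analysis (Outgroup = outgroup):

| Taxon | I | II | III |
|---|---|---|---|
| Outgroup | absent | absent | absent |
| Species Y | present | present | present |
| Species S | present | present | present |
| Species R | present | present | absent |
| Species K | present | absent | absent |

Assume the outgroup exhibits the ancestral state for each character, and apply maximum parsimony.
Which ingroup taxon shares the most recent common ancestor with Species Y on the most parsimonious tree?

Species S

The outgroup has state 'absent' for every character, so 'present' is the derived state throughout.
I (derived state 'present') is shared by all ingroup taxa — unites the whole ingroup.
Only Species R, Species S, and Species Y show the derived state 'present' for II, supporting them as a clade.
Only Species S and Species Y show the derived state 'present' for III, supporting them as a clade.
Most parsimonious ingroup topology: (((Species Y,Species S),Species R),Species K).
Species Y and Species S form a cherry on this tree, so they are sister taxa.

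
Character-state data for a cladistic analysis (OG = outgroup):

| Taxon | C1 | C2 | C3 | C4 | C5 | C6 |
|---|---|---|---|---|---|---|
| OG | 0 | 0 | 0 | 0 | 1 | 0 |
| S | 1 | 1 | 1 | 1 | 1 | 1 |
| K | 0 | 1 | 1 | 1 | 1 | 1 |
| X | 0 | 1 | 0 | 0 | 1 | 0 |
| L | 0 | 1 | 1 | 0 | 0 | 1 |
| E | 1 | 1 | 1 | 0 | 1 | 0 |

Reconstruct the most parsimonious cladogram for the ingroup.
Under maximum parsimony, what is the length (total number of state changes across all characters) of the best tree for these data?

Character polarity is set by the outgroup: the derived state is whichever differs from the outgroup's state, so for C5 the derived state is '0', and for the remaining characters it is '1'.
C1 groups E and S, which is incompatible with the clades supported by the remaining characters; treating it as convergent (homoplasy) costs fewer steps than any alternative tree.
C2 (derived state '1') is shared by all ingroup taxa — unites the whole ingroup.
C3 (derived state '1') is shared by E, K, L, and S — a synapomorphy uniting that clade.
Only K and S show the derived state '1' for C4, supporting them as a clade.
C5 (derived state '0') is unique to L (autapomorphy; uninformative for grouping).
C6 (derived state '1') is shared by K, L, and S — a synapomorphy uniting that clade.
Most parsimonious ingroup topology: ((((S,K),L),E),X).
Changes per character on this tree: C1: 2; C2: 1; C3: 1; C4: 1; C5: 1; C6: 1.
Total = 7.

7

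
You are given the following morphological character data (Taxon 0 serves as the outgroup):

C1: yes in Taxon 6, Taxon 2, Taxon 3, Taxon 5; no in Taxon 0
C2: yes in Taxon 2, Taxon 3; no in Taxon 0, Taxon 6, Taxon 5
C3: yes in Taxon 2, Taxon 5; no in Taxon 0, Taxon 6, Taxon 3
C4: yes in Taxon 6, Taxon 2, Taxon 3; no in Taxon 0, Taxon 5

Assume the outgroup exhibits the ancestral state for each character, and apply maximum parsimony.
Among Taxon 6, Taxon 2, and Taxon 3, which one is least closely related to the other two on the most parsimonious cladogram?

The outgroup has state 'no' for every character, so 'yes' is the derived state throughout.
C1 (derived state 'yes') is shared by all ingroup taxa — unites the whole ingroup.
Only Taxon 2 and Taxon 3 show the derived state 'yes' for C2, supporting them as a clade.
C3 (state 'yes') occurs in Taxon 2 and Taxon 5 but conflicts with the nesting implied by the other characters — most parsimoniously interpreted as homoplasy.
C4 (derived state 'yes') is shared by Taxon 2, Taxon 3, and Taxon 6 — a synapomorphy uniting that clade.
Most parsimonious ingroup topology: ((Taxon 6,(Taxon 2,Taxon 3)),Taxon 5).
Taxon 2 and Taxon 3 share a more recent common ancestor with each other than either does with Taxon 6, so Taxon 6 is the least closely related of the three.

Taxon 6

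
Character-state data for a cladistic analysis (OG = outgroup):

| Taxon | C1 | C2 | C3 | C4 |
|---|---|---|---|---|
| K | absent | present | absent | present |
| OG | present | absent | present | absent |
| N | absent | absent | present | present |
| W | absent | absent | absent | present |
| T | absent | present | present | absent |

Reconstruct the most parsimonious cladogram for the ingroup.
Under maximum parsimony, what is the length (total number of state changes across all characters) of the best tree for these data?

Character polarity is set by the outgroup: the derived state is whichever differs from the outgroup's state, so for C1, C3 the derived state is 'absent', and for the remaining characters it is 'present'.
C1 (derived state 'absent') is shared by all ingroup taxa — unites the whole ingroup.
C2 (state 'present') occurs in K and T but conflicts with the nesting implied by the other characters — most parsimoniously interpreted as homoplasy.
Only K and W show the derived state 'absent' for C3, supporting them as a clade.
C4: derived state 'present' in K, N, and W only — synapomorphy for {K, N, W}.
Most parsimonious ingroup topology: (((W,K),N),T).
Changes per character on this tree: C1: 1; C2: 2; C3: 1; C4: 1.
Total = 5.

5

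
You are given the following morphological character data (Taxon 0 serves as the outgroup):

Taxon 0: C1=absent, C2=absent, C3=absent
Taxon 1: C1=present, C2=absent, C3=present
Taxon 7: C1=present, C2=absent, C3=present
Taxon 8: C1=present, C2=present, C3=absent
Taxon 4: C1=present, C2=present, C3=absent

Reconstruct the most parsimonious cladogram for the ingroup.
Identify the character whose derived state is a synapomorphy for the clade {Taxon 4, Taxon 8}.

The outgroup has state 'absent' for every character, so 'present' is the derived state throughout.
C1 (derived state 'present') is shared by all ingroup taxa — unites the whole ingroup.
Only Taxon 4 and Taxon 8 show the derived state 'present' for C2, supporting them as a clade.
Only Taxon 1 and Taxon 7 show the derived state 'present' for C3, supporting them as a clade.
Most parsimonious ingroup topology: ((Taxon 1,Taxon 7),(Taxon 8,Taxon 4)).
The clade {Taxon 4, Taxon 8} is supported by C2: its derived state 'present' occurs in exactly those taxa and in no other taxon (including the outgroup).

C2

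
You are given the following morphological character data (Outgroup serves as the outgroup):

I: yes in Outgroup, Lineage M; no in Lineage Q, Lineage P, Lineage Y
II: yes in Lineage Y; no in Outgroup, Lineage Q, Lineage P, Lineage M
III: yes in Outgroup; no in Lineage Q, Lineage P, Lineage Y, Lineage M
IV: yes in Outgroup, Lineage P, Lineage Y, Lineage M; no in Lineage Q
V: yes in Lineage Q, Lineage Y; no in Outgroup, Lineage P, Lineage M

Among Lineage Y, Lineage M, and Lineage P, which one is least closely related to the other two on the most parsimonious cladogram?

Lineage M

Character polarity is set by the outgroup: the derived state is whichever differs from the outgroup's state, so for I, III, IV the derived state is 'no', and for the remaining characters it is 'yes'.
I: derived state 'no' in Lineage P, Lineage Q, and Lineage Y only — synapomorphy for {Lineage P, Lineage Q, Lineage Y}.
II (derived state 'yes') is unique to Lineage Y (autapomorphy; uninformative for grouping).
III (derived state 'no') is shared by all ingroup taxa — unites the whole ingroup.
IV: derived state 'no' in Lineage Q only — an autapomorphy, so it tells us nothing about relationships among taxa.
V (derived state 'yes') is shared by Lineage Q and Lineage Y — a synapomorphy uniting that clade.
Most parsimonious ingroup topology: (((Lineage Q,Lineage Y),Lineage P),Lineage M).
Lineage P and Lineage Y share a more recent common ancestor with each other than either does with Lineage M, so Lineage M is the least closely related of the three.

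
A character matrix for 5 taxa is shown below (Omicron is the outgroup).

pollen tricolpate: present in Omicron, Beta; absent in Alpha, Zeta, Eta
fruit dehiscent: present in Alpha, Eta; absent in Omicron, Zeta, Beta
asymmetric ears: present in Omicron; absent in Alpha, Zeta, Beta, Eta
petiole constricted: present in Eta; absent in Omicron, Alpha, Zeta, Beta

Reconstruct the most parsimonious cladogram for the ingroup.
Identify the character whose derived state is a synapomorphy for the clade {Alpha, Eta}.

fruit dehiscent

Character polarity is set by the outgroup: the derived state is whichever differs from the outgroup's state, so for pollen tricolpate, asymmetric ears the derived state is 'absent', and for the remaining characters it is 'present'.
pollen tricolpate: derived state 'absent' in Alpha, Eta, and Zeta only — synapomorphy for {Alpha, Eta, Zeta}.
Only Alpha and Eta show the derived state 'present' for fruit dehiscent, supporting them as a clade.
asymmetric ears (derived state 'absent') is shared by all ingroup taxa — unites the whole ingroup.
petiole constricted: derived state 'present' in Eta only — an autapomorphy, so it tells us nothing about relationships among taxa.
Most parsimonious ingroup topology: (((Alpha,Eta),Zeta),Beta).
The clade {Alpha, Eta} is supported by fruit dehiscent: its derived state 'present' occurs in exactly those taxa and in no other taxon (including the outgroup).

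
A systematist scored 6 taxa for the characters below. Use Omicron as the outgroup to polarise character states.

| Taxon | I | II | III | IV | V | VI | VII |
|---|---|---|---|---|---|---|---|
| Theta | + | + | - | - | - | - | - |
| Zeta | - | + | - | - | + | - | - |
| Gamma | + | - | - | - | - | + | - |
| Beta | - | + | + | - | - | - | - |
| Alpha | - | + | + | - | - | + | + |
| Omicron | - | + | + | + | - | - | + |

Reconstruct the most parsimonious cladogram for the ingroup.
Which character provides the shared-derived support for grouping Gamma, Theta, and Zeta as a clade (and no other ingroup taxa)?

Character polarity is set by the outgroup: the derived state is whichever differs from the outgroup's state, so for II, III, IV, VII the derived state is '-', and for the remaining characters it is '+'.
I (derived state '+') is shared by Gamma and Theta — a synapomorphy uniting that clade.
II (derived state '-') is unique to Gamma (autapomorphy; uninformative for grouping).
Only Gamma, Theta, and Zeta show the derived state '-' for III, supporting them as a clade.
All ingroup taxa share the derived state '-' for IV; it defines the ingroup but does not resolve relationships within it.
V: derived state '+' in Zeta only — an autapomorphy, so it tells us nothing about relationships among taxa.
VI (state '+') occurs in Alpha and Gamma but conflicts with the nesting implied by the other characters — most parsimoniously interpreted as homoplasy.
VII (derived state '-') is shared by Beta, Gamma, Theta, and Zeta — a synapomorphy uniting that clade.
Most parsimonious ingroup topology: (((Zeta,(Gamma,Theta)),Beta),Alpha).
The clade {Gamma, Theta, Zeta} is supported by III: its derived state '-' occurs in exactly those taxa and in no other taxon (including the outgroup).

III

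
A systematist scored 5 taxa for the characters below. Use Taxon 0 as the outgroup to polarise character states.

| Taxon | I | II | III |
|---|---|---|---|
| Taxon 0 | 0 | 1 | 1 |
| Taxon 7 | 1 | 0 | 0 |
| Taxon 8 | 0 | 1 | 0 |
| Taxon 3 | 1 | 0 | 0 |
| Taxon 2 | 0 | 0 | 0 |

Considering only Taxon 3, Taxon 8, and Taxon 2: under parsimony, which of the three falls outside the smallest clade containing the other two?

Taxon 8

Character polarity is set by the outgroup: the derived state is whichever differs from the outgroup's state, so for II, III the derived state is '0', and for the remaining characters it is '1'.
Only Taxon 3 and Taxon 7 show the derived state '1' for I, supporting them as a clade.
Only Taxon 2, Taxon 3, and Taxon 7 show the derived state '0' for II, supporting them as a clade.
III (derived state '0') is shared by all ingroup taxa — unites the whole ingroup.
Most parsimonious ingroup topology: (((Taxon 7,Taxon 3),Taxon 2),Taxon 8).
Taxon 2 and Taxon 3 share a more recent common ancestor with each other than either does with Taxon 8, so Taxon 8 is the least closely related of the three.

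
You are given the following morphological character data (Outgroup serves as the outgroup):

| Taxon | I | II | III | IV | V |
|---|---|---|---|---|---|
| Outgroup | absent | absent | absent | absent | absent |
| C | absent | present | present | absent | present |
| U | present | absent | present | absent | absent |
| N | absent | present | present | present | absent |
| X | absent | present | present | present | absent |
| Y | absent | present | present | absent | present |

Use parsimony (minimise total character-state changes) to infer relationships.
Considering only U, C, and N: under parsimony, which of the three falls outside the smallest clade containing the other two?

U

The outgroup has state 'absent' for every character, so 'present' is the derived state throughout.
I (derived state 'present') is unique to U (autapomorphy; uninformative for grouping).
II: derived state 'present' in C, N, X, and Y only — synapomorphy for {C, N, X, Y}.
III (derived state 'present') is shared by all ingroup taxa — unites the whole ingroup.
Only N and X show the derived state 'present' for IV, supporting them as a clade.
Only C and Y show the derived state 'present' for V, supporting them as a clade.
Most parsimonious ingroup topology: (((C,Y),(N,X)),U).
N and C share a more recent common ancestor with each other than either does with U, so U is the least closely related of the three.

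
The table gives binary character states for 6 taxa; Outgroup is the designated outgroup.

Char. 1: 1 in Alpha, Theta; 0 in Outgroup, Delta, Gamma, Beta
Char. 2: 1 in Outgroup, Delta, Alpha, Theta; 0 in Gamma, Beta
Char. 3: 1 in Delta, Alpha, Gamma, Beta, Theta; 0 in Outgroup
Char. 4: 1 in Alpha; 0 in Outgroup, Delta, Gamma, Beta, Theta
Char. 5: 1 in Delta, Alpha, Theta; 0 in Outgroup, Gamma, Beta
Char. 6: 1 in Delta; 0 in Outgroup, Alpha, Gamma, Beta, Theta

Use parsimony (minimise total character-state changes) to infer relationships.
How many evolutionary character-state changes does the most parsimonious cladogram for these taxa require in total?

Character polarity is set by the outgroup: the derived state is whichever differs from the outgroup's state, so for Char. 2 the derived state is '0', and for the remaining characters it is '1'.
Char. 1 (derived state '1') is shared by Alpha and Theta — a synapomorphy uniting that clade.
Only Beta and Gamma show the derived state '0' for Char. 2, supporting them as a clade.
All ingroup taxa share the derived state '1' for Char. 3; it defines the ingroup but does not resolve relationships within it.
Char. 4 (derived state '1') is unique to Alpha (autapomorphy; uninformative for grouping).
Char. 5: derived state '1' in Alpha, Delta, and Theta only — synapomorphy for {Alpha, Delta, Theta}.
Char. 6 (derived state '1') is unique to Delta (autapomorphy; uninformative for grouping).
Most parsimonious ingroup topology: ((Delta,(Alpha,Theta)),(Gamma,Beta)).
Changes per character on this tree: Char. 1: 1; Char. 2: 1; Char. 3: 1; Char. 4: 1; Char. 5: 1; Char. 6: 1.
Total = 6.

6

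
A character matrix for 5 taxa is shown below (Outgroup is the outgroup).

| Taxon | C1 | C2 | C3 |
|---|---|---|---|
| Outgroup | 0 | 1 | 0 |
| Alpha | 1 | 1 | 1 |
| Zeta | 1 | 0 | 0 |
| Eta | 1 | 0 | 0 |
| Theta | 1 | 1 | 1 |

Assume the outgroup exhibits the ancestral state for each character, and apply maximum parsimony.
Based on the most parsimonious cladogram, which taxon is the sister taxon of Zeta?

Character polarity is set by the outgroup: the derived state is whichever differs from the outgroup's state, so for C2 the derived state is '0', and for the remaining characters it is '1'.
All ingroup taxa share the derived state '1' for C1; it defines the ingroup but does not resolve relationships within it.
C2 (derived state '0') is shared by Eta and Zeta — a synapomorphy uniting that clade.
Only Alpha and Theta show the derived state '1' for C3, supporting them as a clade.
Most parsimonious ingroup topology: ((Alpha,Theta),(Zeta,Eta)).
Zeta and Eta form a cherry on this tree, so they are sister taxa.

Eta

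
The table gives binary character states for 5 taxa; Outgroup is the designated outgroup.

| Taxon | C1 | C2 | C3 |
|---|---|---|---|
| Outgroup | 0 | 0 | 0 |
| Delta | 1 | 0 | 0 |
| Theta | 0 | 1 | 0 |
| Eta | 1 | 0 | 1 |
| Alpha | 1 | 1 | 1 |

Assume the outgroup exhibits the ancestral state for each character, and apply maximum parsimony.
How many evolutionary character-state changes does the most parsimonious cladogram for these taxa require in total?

4

The outgroup has state '0' for every character, so '1' is the derived state throughout.
C1: derived state '1' in Alpha, Delta, and Eta only — synapomorphy for {Alpha, Delta, Eta}.
C2 (state '1') occurs in Alpha and Theta but conflicts with the nesting implied by the other characters — most parsimoniously interpreted as homoplasy.
Only Alpha and Eta show the derived state '1' for C3, supporting them as a clade.
Most parsimonious ingroup topology: ((Delta,(Eta,Alpha)),Theta).
Changes per character on this tree: C1: 1; C2: 2; C3: 1.
Total = 4.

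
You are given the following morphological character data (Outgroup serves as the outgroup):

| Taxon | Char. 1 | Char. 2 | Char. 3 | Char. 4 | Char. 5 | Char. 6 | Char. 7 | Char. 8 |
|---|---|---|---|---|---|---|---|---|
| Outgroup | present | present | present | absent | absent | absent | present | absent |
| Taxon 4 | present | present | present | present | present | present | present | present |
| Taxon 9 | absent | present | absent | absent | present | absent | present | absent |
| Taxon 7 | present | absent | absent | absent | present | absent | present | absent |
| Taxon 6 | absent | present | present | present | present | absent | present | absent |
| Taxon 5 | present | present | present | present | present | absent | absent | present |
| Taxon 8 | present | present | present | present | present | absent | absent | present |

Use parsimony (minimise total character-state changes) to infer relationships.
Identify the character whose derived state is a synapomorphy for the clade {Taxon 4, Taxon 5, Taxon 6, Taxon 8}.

Character polarity is set by the outgroup: the derived state is whichever differs from the outgroup's state, so for Char. 1, Char. 2, Char. 3, Char. 7 the derived state is 'absent', and for the remaining characters it is 'present'.
Char. 1 (state 'absent') occurs in Taxon 6 and Taxon 9 but conflicts with the nesting implied by the other characters — most parsimoniously interpreted as homoplasy.
Char. 2 (derived state 'absent') is unique to Taxon 7 (autapomorphy; uninformative for grouping).
Only Taxon 7 and Taxon 9 show the derived state 'absent' for Char. 3, supporting them as a clade.
Char. 4: derived state 'present' in Taxon 4, Taxon 5, Taxon 6, and Taxon 8 only — synapomorphy for {Taxon 4, Taxon 5, Taxon 6, Taxon 8}.
All ingroup taxa share the derived state 'present' for Char. 5; it defines the ingroup but does not resolve relationships within it.
Char. 6: derived state 'present' in Taxon 4 only — an autapomorphy, so it tells us nothing about relationships among taxa.
Only Taxon 5 and Taxon 8 show the derived state 'absent' for Char. 7, supporting them as a clade.
Char. 8 (derived state 'present') is shared by Taxon 4, Taxon 5, and Taxon 8 — a synapomorphy uniting that clade.
Most parsimonious ingroup topology: (((Taxon 4,(Taxon 5,Taxon 8)),Taxon 6),(Taxon 9,Taxon 7)).
The clade {Taxon 4, Taxon 5, Taxon 6, Taxon 8} is supported by Char. 4: its derived state 'present' occurs in exactly those taxa and in no other taxon (including the outgroup).

Char. 4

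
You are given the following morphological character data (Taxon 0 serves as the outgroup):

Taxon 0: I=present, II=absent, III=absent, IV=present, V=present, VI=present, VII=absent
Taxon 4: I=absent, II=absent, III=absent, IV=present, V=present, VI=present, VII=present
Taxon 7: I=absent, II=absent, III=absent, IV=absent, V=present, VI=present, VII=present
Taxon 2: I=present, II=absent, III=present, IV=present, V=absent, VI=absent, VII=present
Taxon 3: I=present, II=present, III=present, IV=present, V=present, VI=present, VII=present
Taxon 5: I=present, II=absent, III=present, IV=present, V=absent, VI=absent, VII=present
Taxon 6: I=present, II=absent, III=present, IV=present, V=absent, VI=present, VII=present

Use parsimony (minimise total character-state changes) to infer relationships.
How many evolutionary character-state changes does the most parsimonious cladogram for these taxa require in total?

7

Character polarity is set by the outgroup: the derived state is whichever differs from the outgroup's state, so for I, IV, V, VI the derived state is 'absent', and for the remaining characters it is 'present'.
I: derived state 'absent' in Taxon 4 and Taxon 7 only — synapomorphy for {Taxon 4, Taxon 7}.
II: derived state 'present' in Taxon 3 only — an autapomorphy, so it tells us nothing about relationships among taxa.
III: derived state 'present' in Taxon 2, Taxon 3, Taxon 5, and Taxon 6 only — synapomorphy for {Taxon 2, Taxon 3, Taxon 5, Taxon 6}.
IV (derived state 'absent') is unique to Taxon 7 (autapomorphy; uninformative for grouping).
V (derived state 'absent') is shared by Taxon 2, Taxon 5, and Taxon 6 — a synapomorphy uniting that clade.
VI: derived state 'absent' in Taxon 2 and Taxon 5 only — synapomorphy for {Taxon 2, Taxon 5}.
VII (derived state 'present') is shared by all ingroup taxa — unites the whole ingroup.
Most parsimonious ingroup topology: ((Taxon 4,Taxon 7),(((Taxon 2,Taxon 5),Taxon 6),Taxon 3)).
Changes per character on this tree: I: 1; II: 1; III: 1; IV: 1; V: 1; VI: 1; VII: 1.
Total = 7.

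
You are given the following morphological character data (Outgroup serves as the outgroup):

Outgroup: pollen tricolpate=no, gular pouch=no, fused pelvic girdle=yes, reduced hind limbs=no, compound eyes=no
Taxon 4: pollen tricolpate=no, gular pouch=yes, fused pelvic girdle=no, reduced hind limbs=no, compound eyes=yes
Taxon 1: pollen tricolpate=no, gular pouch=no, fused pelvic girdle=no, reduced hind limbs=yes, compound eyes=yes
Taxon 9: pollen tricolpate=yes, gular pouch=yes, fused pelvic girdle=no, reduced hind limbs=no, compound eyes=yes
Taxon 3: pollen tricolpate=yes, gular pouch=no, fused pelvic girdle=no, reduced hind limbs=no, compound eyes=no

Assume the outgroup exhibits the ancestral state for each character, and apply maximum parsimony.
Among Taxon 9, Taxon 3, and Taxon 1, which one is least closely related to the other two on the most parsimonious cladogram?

Taxon 3

Character polarity is set by the outgroup: the derived state is whichever differs from the outgroup's state, so for fused pelvic girdle the derived state is 'no', and for the remaining characters it is 'yes'.
pollen tricolpate (state 'yes') occurs in Taxon 3 and Taxon 9 but conflicts with the nesting implied by the other characters — most parsimoniously interpreted as homoplasy.
gular pouch (derived state 'yes') is shared by Taxon 4 and Taxon 9 — a synapomorphy uniting that clade.
fused pelvic girdle (derived state 'no') is shared by all ingroup taxa — unites the whole ingroup.
reduced hind limbs: derived state 'yes' in Taxon 1 only — an autapomorphy, so it tells us nothing about relationships among taxa.
compound eyes: derived state 'yes' in Taxon 1, Taxon 4, and Taxon 9 only — synapomorphy for {Taxon 1, Taxon 4, Taxon 9}.
Most parsimonious ingroup topology: (((Taxon 4,Taxon 9),Taxon 1),Taxon 3).
Taxon 1 and Taxon 9 share a more recent common ancestor with each other than either does with Taxon 3, so Taxon 3 is the least closely related of the three.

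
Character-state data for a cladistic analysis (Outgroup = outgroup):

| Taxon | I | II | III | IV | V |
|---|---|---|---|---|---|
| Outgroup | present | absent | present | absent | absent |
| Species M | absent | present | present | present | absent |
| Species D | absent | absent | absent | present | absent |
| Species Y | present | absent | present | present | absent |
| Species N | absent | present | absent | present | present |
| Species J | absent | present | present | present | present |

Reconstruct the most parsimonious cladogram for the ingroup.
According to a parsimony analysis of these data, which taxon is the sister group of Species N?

Species J

Character polarity is set by the outgroup: the derived state is whichever differs from the outgroup's state, so for I, III the derived state is 'absent', and for the remaining characters it is 'present'.
Only Species D, Species J, Species M, and Species N show the derived state 'absent' for I, supporting them as a clade.
Only Species J, Species M, and Species N show the derived state 'present' for II, supporting them as a clade.
III groups Species D and Species N, which is incompatible with the clades supported by the remaining characters; treating it as convergent (homoplasy) costs fewer steps than any alternative tree.
IV (derived state 'present') is shared by all ingroup taxa — unites the whole ingroup.
Only Species J and Species N show the derived state 'present' for V, supporting them as a clade.
Most parsimonious ingroup topology: (((Species M,(Species N,Species J)),Species D),Species Y).
Species N and Species J form a cherry on this tree, so they are sister taxa.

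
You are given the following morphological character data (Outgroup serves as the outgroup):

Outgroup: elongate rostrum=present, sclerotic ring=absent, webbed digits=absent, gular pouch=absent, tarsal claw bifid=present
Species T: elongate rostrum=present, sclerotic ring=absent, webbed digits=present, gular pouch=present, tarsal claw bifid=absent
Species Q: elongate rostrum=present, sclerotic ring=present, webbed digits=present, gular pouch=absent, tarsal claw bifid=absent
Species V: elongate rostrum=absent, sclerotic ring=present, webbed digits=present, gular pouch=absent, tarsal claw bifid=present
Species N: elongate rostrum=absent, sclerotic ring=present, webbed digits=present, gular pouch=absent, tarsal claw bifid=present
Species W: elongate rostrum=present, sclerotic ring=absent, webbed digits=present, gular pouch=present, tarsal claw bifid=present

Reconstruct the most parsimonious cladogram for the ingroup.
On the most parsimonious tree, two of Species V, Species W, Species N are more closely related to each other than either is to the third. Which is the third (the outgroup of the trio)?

Character polarity is set by the outgroup: the derived state is whichever differs from the outgroup's state, so for elongate rostrum, tarsal claw bifid the derived state is 'absent', and for the remaining characters it is 'present'.
elongate rostrum: derived state 'absent' in Species N and Species V only — synapomorphy for {Species N, Species V}.
sclerotic ring (derived state 'present') is shared by Species N, Species Q, and Species V — a synapomorphy uniting that clade.
webbed digits (derived state 'present') is shared by all ingroup taxa — unites the whole ingroup.
gular pouch: derived state 'present' in Species T and Species W only — synapomorphy for {Species T, Species W}.
tarsal claw bifid (state 'absent') occurs in Species Q and Species T but conflicts with the nesting implied by the other characters — most parsimoniously interpreted as homoplasy.
Most parsimonious ingroup topology: ((Species T,Species W),(Species Q,(Species V,Species N))).
Species V and Species N share a more recent common ancestor with each other than either does with Species W, so Species W is the least closely related of the three.

Species W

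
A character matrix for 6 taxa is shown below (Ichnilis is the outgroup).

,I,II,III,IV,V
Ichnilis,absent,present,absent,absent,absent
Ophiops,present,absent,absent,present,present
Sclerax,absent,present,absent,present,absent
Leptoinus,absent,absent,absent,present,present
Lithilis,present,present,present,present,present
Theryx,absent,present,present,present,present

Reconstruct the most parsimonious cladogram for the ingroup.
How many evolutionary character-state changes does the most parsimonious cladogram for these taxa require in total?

Character polarity is set by the outgroup: the derived state is whichever differs from the outgroup's state, so for II the derived state is 'absent', and for the remaining characters it is 'present'.
I (state 'present') occurs in Lithilis and Ophiops but conflicts with the nesting implied by the other characters — most parsimoniously interpreted as homoplasy.
Only Leptoinus and Ophiops show the derived state 'absent' for II, supporting them as a clade.
Only Lithilis and Theryx show the derived state 'present' for III, supporting them as a clade.
IV (derived state 'present') is shared by all ingroup taxa — unites the whole ingroup.
Only Leptoinus, Lithilis, Ophiops, and Theryx show the derived state 'present' for V, supporting them as a clade.
Most parsimonious ingroup topology: (((Ophiops,Leptoinus),(Lithilis,Theryx)),Sclerax).
Changes per character on this tree: I: 2; II: 1; III: 1; IV: 1; V: 1.
Total = 6.

6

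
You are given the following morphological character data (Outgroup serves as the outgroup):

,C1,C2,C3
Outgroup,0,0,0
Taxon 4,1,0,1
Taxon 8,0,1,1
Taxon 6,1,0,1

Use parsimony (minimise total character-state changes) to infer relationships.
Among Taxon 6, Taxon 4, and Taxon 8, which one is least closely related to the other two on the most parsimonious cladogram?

Taxon 8

The outgroup has state '0' for every character, so '1' is the derived state throughout.
C1: derived state '1' in Taxon 4 and Taxon 6 only — synapomorphy for {Taxon 4, Taxon 6}.
C2: derived state '1' in Taxon 8 only — an autapomorphy, so it tells us nothing about relationships among taxa.
C3 (derived state '1') is shared by all ingroup taxa — unites the whole ingroup.
Most parsimonious ingroup topology: ((Taxon 4,Taxon 6),Taxon 8).
Taxon 6 and Taxon 4 share a more recent common ancestor with each other than either does with Taxon 8, so Taxon 8 is the least closely related of the three.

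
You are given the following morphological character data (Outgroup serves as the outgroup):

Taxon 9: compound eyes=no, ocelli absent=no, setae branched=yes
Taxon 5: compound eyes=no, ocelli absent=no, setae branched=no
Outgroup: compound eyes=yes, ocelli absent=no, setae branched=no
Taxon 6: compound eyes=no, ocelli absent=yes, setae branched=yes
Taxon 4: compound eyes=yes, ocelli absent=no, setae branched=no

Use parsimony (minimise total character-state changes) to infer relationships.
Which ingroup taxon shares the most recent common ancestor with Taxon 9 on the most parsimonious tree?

Character polarity is set by the outgroup: the derived state is whichever differs from the outgroup's state, so for compound eyes the derived state is 'no', and for the remaining characters it is 'yes'.
Only Taxon 5, Taxon 6, and Taxon 9 show the derived state 'no' for compound eyes, supporting them as a clade.
ocelli absent: derived state 'yes' in Taxon 6 only — an autapomorphy, so it tells us nothing about relationships among taxa.
Only Taxon 6 and Taxon 9 show the derived state 'yes' for setae branched, supporting them as a clade.
Most parsimonious ingroup topology: (((Taxon 9,Taxon 6),Taxon 5),Taxon 4).
Taxon 9 and Taxon 6 form a cherry on this tree, so they are sister taxa.

Taxon 6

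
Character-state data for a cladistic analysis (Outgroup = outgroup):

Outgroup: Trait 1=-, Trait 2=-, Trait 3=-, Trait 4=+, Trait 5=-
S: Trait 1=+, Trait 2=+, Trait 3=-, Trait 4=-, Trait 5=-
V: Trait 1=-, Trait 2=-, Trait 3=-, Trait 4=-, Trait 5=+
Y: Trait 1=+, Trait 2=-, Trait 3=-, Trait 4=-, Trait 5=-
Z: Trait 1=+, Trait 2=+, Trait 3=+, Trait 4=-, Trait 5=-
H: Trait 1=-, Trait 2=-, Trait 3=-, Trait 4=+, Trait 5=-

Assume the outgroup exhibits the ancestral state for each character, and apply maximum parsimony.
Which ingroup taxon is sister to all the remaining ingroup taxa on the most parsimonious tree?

Character polarity is set by the outgroup: the derived state is whichever differs from the outgroup's state, so for Trait 4 the derived state is '-', and for the remaining characters it is '+'.
Only S, Y, and Z show the derived state '+' for Trait 1, supporting them as a clade.
Only S and Z show the derived state '+' for Trait 2, supporting them as a clade.
Trait 3 (derived state '+') is unique to Z (autapomorphy; uninformative for grouping).
Only S, V, Y, and Z show the derived state '-' for Trait 4, supporting them as a clade.
Trait 5 (derived state '+') is unique to V (autapomorphy; uninformative for grouping).
Most parsimonious ingroup topology: ((((S,Z),Y),V),H).
H is sister to the clade containing all other ingroup taxa, so it is the earliest-diverging (most basal) ingroup lineage.

H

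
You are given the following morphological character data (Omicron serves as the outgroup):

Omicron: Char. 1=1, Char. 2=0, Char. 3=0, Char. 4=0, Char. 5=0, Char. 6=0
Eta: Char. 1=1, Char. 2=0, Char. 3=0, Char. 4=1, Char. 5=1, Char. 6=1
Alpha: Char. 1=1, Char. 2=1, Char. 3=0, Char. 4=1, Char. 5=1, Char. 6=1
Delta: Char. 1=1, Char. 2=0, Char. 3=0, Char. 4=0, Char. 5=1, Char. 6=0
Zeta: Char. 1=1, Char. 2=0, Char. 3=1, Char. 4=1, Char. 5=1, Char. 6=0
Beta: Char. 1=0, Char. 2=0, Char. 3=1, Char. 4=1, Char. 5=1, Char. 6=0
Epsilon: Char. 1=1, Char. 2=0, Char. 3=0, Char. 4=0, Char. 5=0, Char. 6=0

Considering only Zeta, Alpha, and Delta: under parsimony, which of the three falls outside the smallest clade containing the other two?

Delta

Character polarity is set by the outgroup: the derived state is whichever differs from the outgroup's state, so for Char. 1 the derived state is '0', and for the remaining characters it is '1'.
Char. 1 (derived state '0') is unique to Beta (autapomorphy; uninformative for grouping).
Char. 2 (derived state '1') is unique to Alpha (autapomorphy; uninformative for grouping).
Char. 3: derived state '1' in Beta and Zeta only — synapomorphy for {Beta, Zeta}.
Only Alpha, Beta, Eta, and Zeta show the derived state '1' for Char. 4, supporting them as a clade.
Only Alpha, Beta, Delta, Eta, and Zeta show the derived state '1' for Char. 5, supporting them as a clade.
Char. 6 (derived state '1') is shared by Alpha and Eta — a synapomorphy uniting that clade.
Most parsimonious ingroup topology: ((((Eta,Alpha),(Zeta,Beta)),Delta),Epsilon).
Zeta and Alpha share a more recent common ancestor with each other than either does with Delta, so Delta is the least closely related of the three.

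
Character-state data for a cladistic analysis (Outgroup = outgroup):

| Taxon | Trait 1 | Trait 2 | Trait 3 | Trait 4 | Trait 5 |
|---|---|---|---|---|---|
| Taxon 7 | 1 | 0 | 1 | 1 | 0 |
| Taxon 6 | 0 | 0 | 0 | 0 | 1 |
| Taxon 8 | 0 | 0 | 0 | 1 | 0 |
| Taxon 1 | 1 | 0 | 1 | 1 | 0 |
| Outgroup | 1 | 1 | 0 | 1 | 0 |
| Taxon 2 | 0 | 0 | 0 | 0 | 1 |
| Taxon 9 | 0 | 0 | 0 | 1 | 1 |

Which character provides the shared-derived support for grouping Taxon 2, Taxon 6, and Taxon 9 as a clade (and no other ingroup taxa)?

Trait 5

Character polarity is set by the outgroup: the derived state is whichever differs from the outgroup's state, so for Trait 1, Trait 2, Trait 4 the derived state is '0', and for the remaining characters it is '1'.
Trait 1: derived state '0' in Taxon 2, Taxon 6, Taxon 8, and Taxon 9 only — synapomorphy for {Taxon 2, Taxon 6, Taxon 8, Taxon 9}.
Trait 2 (derived state '0') is shared by all ingroup taxa — unites the whole ingroup.
Trait 3: derived state '1' in Taxon 1 and Taxon 7 only — synapomorphy for {Taxon 1, Taxon 7}.
Trait 4 (derived state '0') is shared by Taxon 2 and Taxon 6 — a synapomorphy uniting that clade.
Only Taxon 2, Taxon 6, and Taxon 9 show the derived state '1' for Trait 5, supporting them as a clade.
Most parsimonious ingroup topology: ((Taxon 1,Taxon 7),(((Taxon 6,Taxon 2),Taxon 9),Taxon 8)).
The clade {Taxon 2, Taxon 6, Taxon 9} is supported by Trait 5: its derived state '1' occurs in exactly those taxa and in no other taxon (including the outgroup).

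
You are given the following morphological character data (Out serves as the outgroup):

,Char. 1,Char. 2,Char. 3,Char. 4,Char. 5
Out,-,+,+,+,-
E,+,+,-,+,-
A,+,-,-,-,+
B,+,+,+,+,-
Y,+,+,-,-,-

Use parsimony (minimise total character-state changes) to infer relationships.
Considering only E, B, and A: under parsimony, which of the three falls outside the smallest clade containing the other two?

B

Character polarity is set by the outgroup: the derived state is whichever differs from the outgroup's state, so for Char. 2, Char. 3, Char. 4 the derived state is '-', and for the remaining characters it is '+'.
Char. 1 (derived state '+') is shared by all ingroup taxa — unites the whole ingroup.
Char. 2: derived state '-' in A only — an autapomorphy, so it tells us nothing about relationships among taxa.
Char. 3: derived state '-' in A, E, and Y only — synapomorphy for {A, E, Y}.
Char. 4 (derived state '-') is shared by A and Y — a synapomorphy uniting that clade.
Char. 5: derived state '+' in A only — an autapomorphy, so it tells us nothing about relationships among taxa.
Most parsimonious ingroup topology: ((E,(A,Y)),B).
E and A share a more recent common ancestor with each other than either does with B, so B is the least closely related of the three.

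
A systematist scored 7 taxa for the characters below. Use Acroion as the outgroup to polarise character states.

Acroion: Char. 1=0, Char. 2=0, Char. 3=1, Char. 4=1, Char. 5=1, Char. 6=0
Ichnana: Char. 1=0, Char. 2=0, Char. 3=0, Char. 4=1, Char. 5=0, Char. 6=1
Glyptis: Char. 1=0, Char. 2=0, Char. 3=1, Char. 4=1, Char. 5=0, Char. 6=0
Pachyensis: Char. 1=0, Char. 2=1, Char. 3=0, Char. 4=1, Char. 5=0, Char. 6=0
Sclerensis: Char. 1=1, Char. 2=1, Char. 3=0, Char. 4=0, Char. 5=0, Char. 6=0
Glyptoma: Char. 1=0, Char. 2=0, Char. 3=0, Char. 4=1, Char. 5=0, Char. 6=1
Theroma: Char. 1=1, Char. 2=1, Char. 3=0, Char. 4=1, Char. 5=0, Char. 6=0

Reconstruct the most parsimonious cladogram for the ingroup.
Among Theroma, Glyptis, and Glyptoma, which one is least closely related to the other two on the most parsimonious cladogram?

Character polarity is set by the outgroup: the derived state is whichever differs from the outgroup's state, so for Char. 3, Char. 4, Char. 5 the derived state is '0', and for the remaining characters it is '1'.
Char. 1: derived state '1' in Sclerensis and Theroma only — synapomorphy for {Sclerensis, Theroma}.
Char. 2 (derived state '1') is shared by Pachyensis, Sclerensis, and Theroma — a synapomorphy uniting that clade.
Char. 3: derived state '0' in Glyptoma, Ichnana, Pachyensis, Sclerensis, and Theroma only — synapomorphy for {Glyptoma, Ichnana, Pachyensis, Sclerensis, Theroma}.
Char. 4: derived state '0' in Sclerensis only — an autapomorphy, so it tells us nothing about relationships among taxa.
Char. 5 (derived state '0') is shared by all ingroup taxa — unites the whole ingroup.
Char. 6: derived state '1' in Glyptoma and Ichnana only — synapomorphy for {Glyptoma, Ichnana}.
Most parsimonious ingroup topology: (((Ichnana,Glyptoma),(Pachyensis,(Sclerensis,Theroma))),Glyptis).
Glyptoma and Theroma share a more recent common ancestor with each other than either does with Glyptis, so Glyptis is the least closely related of the three.

Glyptis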